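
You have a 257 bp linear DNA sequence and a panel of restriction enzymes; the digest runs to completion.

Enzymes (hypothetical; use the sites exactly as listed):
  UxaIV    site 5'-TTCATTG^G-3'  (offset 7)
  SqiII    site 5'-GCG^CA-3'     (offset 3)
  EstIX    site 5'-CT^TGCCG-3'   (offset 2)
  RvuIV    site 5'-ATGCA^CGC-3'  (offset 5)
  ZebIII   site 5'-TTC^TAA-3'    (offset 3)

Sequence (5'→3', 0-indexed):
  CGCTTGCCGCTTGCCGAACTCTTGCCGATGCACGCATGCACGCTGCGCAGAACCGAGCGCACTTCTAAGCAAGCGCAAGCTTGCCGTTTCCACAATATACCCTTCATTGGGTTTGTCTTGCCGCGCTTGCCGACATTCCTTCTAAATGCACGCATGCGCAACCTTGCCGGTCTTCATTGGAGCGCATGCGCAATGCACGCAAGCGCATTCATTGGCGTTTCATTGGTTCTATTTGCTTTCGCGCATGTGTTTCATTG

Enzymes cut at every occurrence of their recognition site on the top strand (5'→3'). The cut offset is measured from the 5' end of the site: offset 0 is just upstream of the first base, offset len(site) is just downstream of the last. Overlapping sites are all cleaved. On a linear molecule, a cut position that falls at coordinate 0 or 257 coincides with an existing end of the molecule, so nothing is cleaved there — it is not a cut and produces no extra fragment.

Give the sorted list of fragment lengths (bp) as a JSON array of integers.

[4,5,6,6,6,6,7,7,7,8,8,8,8,9,9,9,10,10,11,11,12,14,15,15,18,28]

Per-enzyme occurrences:
  UxaIV TTCATTGG/7: at [102, 172, 207, 218] ⇒ [109, 179, 214, 225]
  SqiII GCGCA/3: at [44, 56, 72, 155, 181, 187, 202, 240] ⇒ [47, 59, 75, 158, 184, 190, 205, 243]
  EstIX CTTGCCG/2: at [2, 9, 20, 79, 116, 125, 162] ⇒ [4, 11, 22, 81, 118, 127, 164]
  RvuIV ATGCACGC/5: at [27, 35, 145, 192] ⇒ [32, 40, 150, 197]
  ZebIII TTCTAA/3: at [62, 139] ⇒ [65, 142]

All cut coordinates (distinct, sorted): [4, 11, 22, 32, 40, 47, 59, 65, 75, 81, 109, 118, 127, 142, 150, 158, 164, 179, 184, 190, 197, 205, 214, 225, 243]

Fragments:
  [0,4): 4 bp
  [4,11): 7 bp
  [11,22): 11 bp
  [22,32): 10 bp
  [32,40): 8 bp
  [40,47): 7 bp
  [47,59): 12 bp
  [59,65): 6 bp
  [65,75): 10 bp
  [75,81): 6 bp
  [81,109): 28 bp
  [109,118): 9 bp
  [118,127): 9 bp
  [127,142): 15 bp
  [142,150): 8 bp
  [150,158): 8 bp
  [158,164): 6 bp
  [164,179): 15 bp
  [179,184): 5 bp
  [184,190): 6 bp
  [190,197): 7 bp
  [197,205): 8 bp
  [205,214): 9 bp
  [214,225): 11 bp
  [225,243): 18 bp
  [243,257): 14 bp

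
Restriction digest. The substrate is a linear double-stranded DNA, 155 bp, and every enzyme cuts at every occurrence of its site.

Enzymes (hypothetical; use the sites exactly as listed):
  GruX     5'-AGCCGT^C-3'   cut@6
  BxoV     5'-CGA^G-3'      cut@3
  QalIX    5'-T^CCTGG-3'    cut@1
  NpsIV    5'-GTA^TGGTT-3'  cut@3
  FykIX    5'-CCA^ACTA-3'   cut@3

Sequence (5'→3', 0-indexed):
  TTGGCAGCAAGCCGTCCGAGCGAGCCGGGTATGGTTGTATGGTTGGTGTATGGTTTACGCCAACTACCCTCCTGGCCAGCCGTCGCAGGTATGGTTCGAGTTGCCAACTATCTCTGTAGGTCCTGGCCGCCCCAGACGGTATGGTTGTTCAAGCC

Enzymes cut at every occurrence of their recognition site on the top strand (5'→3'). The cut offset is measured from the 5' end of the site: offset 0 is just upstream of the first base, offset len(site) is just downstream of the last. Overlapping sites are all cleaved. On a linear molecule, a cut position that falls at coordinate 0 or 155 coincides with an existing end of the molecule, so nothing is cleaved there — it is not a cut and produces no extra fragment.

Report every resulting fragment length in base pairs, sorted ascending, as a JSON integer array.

[4,4,7,8,8,8,8,8,11,12,13,14,15,15,20]

Per-enzyme occurrences:
  GruX (AGCCGTC, off=6): starts [9, 77] → cuts [15, 83]
  BxoV (CGAG, off=3): starts [16, 20, 96] → cuts [19, 23, 99]
  QalIX (TCCTGG, off=1): starts [69, 120] → cuts [70, 121]
  NpsIV (GTATGGTT, off=3): starts [28, 36, 47, 88, 138] → cuts [31, 39, 50, 91, 141]
  FykIX (CCAACTA, off=3): starts [59, 103] → cuts [62, 106]

Pooled cuts: [15, 19, 23, 31, 39, 50, 62, 70, 83, 91, 99, 106, 121, 141]

Fragment lengths:
  [0,15): 15 bp
  [15,19): 4 bp
  [19,23): 4 bp
  [23,31): 8 bp
  [31,39): 8 bp
  [39,50): 11 bp
  [50,62): 12 bp
  [62,70): 8 bp
  [70,83): 13 bp
  [83,91): 8 bp
  [91,99): 8 bp
  [99,106): 7 bp
  [106,121): 15 bp
  [121,141): 20 bp
  [141,155): 14 bp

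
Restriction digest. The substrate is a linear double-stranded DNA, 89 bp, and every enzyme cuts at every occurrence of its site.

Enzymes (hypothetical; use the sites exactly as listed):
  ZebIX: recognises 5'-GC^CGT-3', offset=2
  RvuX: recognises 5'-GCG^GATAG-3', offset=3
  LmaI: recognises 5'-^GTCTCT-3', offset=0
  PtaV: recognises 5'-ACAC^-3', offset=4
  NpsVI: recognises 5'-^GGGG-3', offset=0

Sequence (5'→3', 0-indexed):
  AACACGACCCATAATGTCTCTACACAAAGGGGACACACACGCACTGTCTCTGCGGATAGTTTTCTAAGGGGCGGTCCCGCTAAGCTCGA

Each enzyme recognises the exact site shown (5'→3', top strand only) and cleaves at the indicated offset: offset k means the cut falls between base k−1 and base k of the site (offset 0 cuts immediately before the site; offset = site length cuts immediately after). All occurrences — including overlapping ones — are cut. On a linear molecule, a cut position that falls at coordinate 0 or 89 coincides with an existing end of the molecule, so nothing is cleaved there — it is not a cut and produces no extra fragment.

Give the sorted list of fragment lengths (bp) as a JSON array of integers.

Scan for sites:
  ZebIX (GCCGT, off=2): no sites
  RvuX GCGGATAG/3: at [51] ⇒ [54]
  LmaI GTCTCT/0: at [15, 45] ⇒ [15, 45]
  PtaV ACAC/4: at [1, 21, 32, 34, 36] ⇒ [5, 25, 36, 38, 40]
  NpsVI GGGG/0: at [28, 67] ⇒ [28, 67]

All cut coordinates (distinct, sorted): [5, 15, 25, 28, 36, 38, 40, 45, 54, 67]

Fragments:
  [0,5): 5 bp
  [5,15): 10 bp
  [15,25): 10 bp
  [25,28): 3 bp
  [28,36): 8 bp
  [36,38): 2 bp
  [38,40): 2 bp
  [40,45): 5 bp
  [45,54): 9 bp
  [54,67): 13 bp
  [67,89): 22 bp

[2,2,3,5,5,8,9,10,10,13,22]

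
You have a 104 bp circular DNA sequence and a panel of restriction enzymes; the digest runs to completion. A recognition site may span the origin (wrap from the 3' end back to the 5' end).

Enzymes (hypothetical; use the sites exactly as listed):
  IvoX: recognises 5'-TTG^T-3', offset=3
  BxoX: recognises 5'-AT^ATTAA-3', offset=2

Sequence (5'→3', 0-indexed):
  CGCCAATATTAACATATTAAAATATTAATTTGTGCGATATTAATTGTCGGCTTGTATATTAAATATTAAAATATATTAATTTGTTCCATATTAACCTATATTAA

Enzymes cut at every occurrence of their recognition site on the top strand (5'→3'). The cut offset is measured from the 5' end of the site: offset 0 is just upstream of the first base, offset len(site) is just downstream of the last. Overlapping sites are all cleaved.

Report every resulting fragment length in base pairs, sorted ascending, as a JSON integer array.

Site scan:
  IvoX TTGT/3: at [29, 43, 51, 80] ⇒ [32, 46, 54, 83]
  BxoX ATATTAA/2: at [5, 13, 21, 36, 55, 62, 72, 87, 97] ⇒ [7, 15, 23, 38, 57, 64, 74, 89, 99]

Pooled cuts: [7, 15, 23, 32, 38, 46, 54, 57, 64, 74, 83, 89, 99]

Fragments:
  7→15: 8 bp
  15→23: 8 bp
  23→32: 9 bp
  32→38: 6 bp
  38→46: 8 bp
  46→54: 8 bp
  54→57: 3 bp
  57→64: 7 bp
  64→74: 10 bp
  74→83: 9 bp
  83→89: 6 bp
  89→99: 10 bp
  99→7 (wrap): 104-99+7 = 12 bp

[3,6,6,7,8,8,8,8,9,9,10,10,12]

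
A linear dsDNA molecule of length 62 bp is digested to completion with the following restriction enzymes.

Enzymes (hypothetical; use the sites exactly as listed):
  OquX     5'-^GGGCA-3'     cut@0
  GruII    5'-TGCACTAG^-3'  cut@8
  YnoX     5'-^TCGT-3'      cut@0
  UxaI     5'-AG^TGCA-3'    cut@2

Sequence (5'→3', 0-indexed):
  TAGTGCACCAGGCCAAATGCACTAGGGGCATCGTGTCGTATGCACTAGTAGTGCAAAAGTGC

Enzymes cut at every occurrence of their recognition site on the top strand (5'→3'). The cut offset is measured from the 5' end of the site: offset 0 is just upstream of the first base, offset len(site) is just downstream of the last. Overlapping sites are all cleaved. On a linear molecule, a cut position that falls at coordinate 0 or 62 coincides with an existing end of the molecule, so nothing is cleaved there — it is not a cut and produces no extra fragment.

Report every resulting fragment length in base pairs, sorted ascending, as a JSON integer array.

[3,3,5,5,11,13,22]

Site scan:
  OquX GGGCA/0: at [25] ⇒ [25]
  GruII TGCACTAG/8: at [17, 40] ⇒ [25, 48]
  YnoX TCGT/0: at [30, 35] ⇒ [30, 35]
  UxaI AGTGCA/2: at [1, 49] ⇒ [3, 51]

All cut coordinates (distinct, sorted): [3, 25, 30, 35, 48, 51]

Fragment lengths:
  [0,3): 3 bp
  [3,25): 22 bp
  [25,30): 5 bp
  [30,35): 5 bp
  [35,48): 13 bp
  [48,51): 3 bp
  [51,62): 11 bp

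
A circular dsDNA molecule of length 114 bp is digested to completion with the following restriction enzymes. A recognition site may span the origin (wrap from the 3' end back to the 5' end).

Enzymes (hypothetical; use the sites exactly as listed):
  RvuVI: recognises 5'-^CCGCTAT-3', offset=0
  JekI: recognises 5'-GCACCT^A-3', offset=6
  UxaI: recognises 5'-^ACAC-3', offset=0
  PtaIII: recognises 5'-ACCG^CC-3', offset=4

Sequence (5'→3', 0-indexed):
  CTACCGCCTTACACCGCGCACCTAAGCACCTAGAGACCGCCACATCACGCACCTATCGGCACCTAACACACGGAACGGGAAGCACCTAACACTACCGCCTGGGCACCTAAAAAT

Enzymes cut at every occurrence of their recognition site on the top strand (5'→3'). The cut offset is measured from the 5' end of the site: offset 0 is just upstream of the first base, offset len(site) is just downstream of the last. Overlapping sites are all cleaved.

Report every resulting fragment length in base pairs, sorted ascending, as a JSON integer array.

[1,1,2,4,8,8,9,10,11,12,13,15,20]

Site scan:
  RvuVI (CCGCTAT, off=0): no sites
  JekI (GCACCTA, off=6): starts [17, 25, 48, 58, 81, 102] → cuts [23, 31, 54, 64, 87, 108]
  UxaI (ACAC, off=0): starts [10, 65, 67, 88] → cuts [10, 65, 67, 88]
  PtaIII (ACCGCC, off=4): starts [2, 35, 93] → cuts [6, 39, 97]

All cut coordinates (distinct, sorted): [6, 10, 23, 31, 39, 54, 64, 65, 67, 87, 88, 97, 108]

Fragments:
  6→10: 4 bp
  10→23: 13 bp
  23→31: 8 bp
  31→39: 8 bp
  39→54: 15 bp
  54→64: 10 bp
  64→65: 1 bp
  65→67: 2 bp
  67→87: 20 bp
  87→88: 1 bp
  88→97: 9 bp
  97→108: 11 bp
  108→6 (wrap): 114-108+6 = 12 bp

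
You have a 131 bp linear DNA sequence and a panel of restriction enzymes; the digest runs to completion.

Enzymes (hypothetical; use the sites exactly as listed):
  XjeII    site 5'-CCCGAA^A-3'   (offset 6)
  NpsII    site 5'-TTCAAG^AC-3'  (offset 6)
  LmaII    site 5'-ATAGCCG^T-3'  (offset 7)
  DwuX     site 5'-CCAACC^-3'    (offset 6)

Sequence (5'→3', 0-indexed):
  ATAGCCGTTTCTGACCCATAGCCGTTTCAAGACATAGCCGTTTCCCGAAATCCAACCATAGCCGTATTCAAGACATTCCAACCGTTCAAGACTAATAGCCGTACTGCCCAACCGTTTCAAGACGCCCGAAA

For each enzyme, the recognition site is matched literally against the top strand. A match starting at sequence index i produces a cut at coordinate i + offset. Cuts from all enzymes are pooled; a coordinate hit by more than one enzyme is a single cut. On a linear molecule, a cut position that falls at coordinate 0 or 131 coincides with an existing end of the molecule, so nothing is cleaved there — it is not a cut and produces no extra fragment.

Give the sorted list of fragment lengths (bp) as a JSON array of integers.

[1,7,7,7,7,8,8,8,9,9,9,11,11,12,17]

Scan for sites:
  XjeII (CCCGAAA, off=6): starts [43, 124] → cuts [49, 130]
  NpsII (TTCAAGAC, off=6): starts [25, 66, 84, 115] → cuts [31, 72, 90, 121]
  LmaII (ATAGCCGT, off=7): starts [0, 17, 33, 57, 94] → cuts [7, 24, 40, 64, 101]
  DwuX (CCAACC, off=6): starts [51, 77, 107] → cuts [57, 83, 113]

Pooled cuts: [7, 24, 31, 40, 49, 57, 64, 72, 83, 90, 101, 113, 121, 130]

Fragment lengths:
  [0,7): 7 bp
  [7,24): 17 bp
  [24,31): 7 bp
  [31,40): 9 bp
  [40,49): 9 bp
  [49,57): 8 bp
  [57,64): 7 bp
  [64,72): 8 bp
  [72,83): 11 bp
  [83,90): 7 bp
  [90,101): 11 bp
  [101,113): 12 bp
  [113,121): 8 bp
  [121,130): 9 bp
  [130,131): 1 bp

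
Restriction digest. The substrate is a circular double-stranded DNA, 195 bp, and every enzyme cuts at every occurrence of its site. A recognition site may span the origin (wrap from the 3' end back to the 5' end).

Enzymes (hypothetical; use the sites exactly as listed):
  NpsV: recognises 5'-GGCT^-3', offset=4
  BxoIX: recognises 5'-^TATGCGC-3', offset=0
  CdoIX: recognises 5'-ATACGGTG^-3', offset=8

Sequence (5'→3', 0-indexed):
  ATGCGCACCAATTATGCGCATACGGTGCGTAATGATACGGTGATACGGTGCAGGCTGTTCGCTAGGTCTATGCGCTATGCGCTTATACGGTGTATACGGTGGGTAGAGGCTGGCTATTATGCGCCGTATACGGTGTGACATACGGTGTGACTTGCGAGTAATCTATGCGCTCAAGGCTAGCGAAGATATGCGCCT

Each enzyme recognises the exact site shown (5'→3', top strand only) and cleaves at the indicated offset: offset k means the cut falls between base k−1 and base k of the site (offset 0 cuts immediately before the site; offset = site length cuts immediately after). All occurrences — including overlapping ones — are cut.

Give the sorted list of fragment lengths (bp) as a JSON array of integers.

Per-enzyme occurrences:
  NpsV GGCT/4: at [52, 107, 111, 174] ⇒ [56, 111, 115, 178]
  BxoIX TATGCGC/0: at [12, 68, 75, 117, 163, 186, 194] ⇒ [12, 68, 75, 117, 163, 186, 194]
  CdoIX ATACGGTG/8: at [19, 34, 42, 84, 93, 127, 139] ⇒ [27, 42, 50, 92, 101, 135, 147]

All cut coordinates (distinct, sorted): [12, 27, 42, 50, 56, 68, 75, 92, 101, 111, 115, 117, 135, 147, 163, 178, 186, 194]

Fragments:
  12→27: 15 bp
  27→42: 15 bp
  42→50: 8 bp
  50→56: 6 bp
  56→68: 12 bp
  68→75: 7 bp
  75→92: 17 bp
  92→101: 9 bp
  101→111: 10 bp
  111→115: 4 bp
  115→117: 2 bp
  117→135: 18 bp
  135→147: 12 bp
  147→163: 16 bp
  163→178: 15 bp
  178→186: 8 bp
  186→194: 8 bp
  194→12 (wrap): 195-194+12 = 13 bp

[2,4,6,7,8,8,8,9,10,12,12,13,15,15,15,16,17,18]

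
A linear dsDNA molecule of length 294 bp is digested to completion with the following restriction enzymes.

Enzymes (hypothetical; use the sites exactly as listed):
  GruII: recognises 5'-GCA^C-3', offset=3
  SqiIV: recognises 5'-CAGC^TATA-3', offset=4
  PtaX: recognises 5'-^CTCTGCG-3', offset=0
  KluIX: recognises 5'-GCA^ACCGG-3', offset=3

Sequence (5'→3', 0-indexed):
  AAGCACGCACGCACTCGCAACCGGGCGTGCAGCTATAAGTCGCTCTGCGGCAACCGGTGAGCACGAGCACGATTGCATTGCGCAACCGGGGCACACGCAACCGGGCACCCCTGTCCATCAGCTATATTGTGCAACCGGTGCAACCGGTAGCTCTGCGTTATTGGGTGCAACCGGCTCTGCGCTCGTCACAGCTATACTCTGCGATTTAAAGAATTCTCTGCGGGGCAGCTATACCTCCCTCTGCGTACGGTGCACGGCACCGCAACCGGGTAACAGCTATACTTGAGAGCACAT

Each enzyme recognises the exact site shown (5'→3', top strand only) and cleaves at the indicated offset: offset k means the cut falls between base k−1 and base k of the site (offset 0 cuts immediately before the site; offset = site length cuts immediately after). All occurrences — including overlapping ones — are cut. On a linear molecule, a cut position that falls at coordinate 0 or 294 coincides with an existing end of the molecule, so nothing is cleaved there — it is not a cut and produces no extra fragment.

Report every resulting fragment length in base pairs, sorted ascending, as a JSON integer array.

[3,4,4,4,5,5,5,5,6,6,6,8,8,9,9,9,9,10,11,11,13,14,14,14,15,15,16,18,19,19]

Scan for sites:
  GruII (GCAC, off=3): starts [2, 6, 10, 60, 66, 90, 104, 251, 256, 288] → cuts [5, 9, 13, 63, 69, 93, 107, 254, 259, 291]
  SqiIV (CAGCTATA, off=4): starts [29, 118, 188, 225, 273] → cuts [33, 122, 192, 229, 277]
  PtaX (CTCTGCG, off=0): starts [42, 150, 174, 196, 215, 238] → cuts [42, 150, 174, 196, 215, 238]
  KluIX (GCAACCGG, off=3): starts [16, 49, 81, 96, 130, 139, 166, 261] → cuts [19, 52, 84, 99, 133, 142, 169, 264]

Pooled cuts: [5, 9, 13, 19, 33, 42, 52, 63, 69, 84, 93, 99, 107, 122, 133, 142, 150, 169, 174, 192, 196, 215, 229, 238, 254, 259, 264, 277, 291]

Fragments:
  [0,5): 5 bp
  [5,9): 4 bp
  [9,13): 4 bp
  [13,19): 6 bp
  [19,33): 14 bp
  [33,42): 9 bp
  [42,52): 10 bp
  [52,63): 11 bp
  [63,69): 6 bp
  [69,84): 15 bp
  [84,93): 9 bp
  [93,99): 6 bp
  [99,107): 8 bp
  [107,122): 15 bp
  [122,133): 11 bp
  [133,142): 9 bp
  [142,150): 8 bp
  [150,169): 19 bp
  [169,174): 5 bp
  [174,192): 18 bp
  [192,196): 4 bp
  [196,215): 19 bp
  [215,229): 14 bp
  [229,238): 9 bp
  [238,254): 16 bp
  [254,259): 5 bp
  [259,264): 5 bp
  [264,277): 13 bp
  [277,291): 14 bp
  [291,294): 3 bp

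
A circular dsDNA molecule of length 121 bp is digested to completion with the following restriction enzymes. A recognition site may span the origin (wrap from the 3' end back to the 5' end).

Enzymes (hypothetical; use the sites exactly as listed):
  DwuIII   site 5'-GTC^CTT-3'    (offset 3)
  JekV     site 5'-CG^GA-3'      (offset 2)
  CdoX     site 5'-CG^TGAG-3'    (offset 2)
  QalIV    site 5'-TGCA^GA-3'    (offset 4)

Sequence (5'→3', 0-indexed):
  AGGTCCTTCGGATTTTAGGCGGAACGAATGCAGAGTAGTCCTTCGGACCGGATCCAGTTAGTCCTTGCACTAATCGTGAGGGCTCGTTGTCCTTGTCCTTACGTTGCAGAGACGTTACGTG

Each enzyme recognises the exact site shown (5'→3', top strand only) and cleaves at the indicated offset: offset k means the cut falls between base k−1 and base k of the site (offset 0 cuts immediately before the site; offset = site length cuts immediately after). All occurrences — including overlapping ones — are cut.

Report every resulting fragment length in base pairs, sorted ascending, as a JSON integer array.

[5,5,5,6,7,8,11,11,11,11,13,13,15]

Scan for sites:
  DwuIII GTCCTT/3: at [2, 37, 60, 88, 94] ⇒ [5, 40, 63, 91, 97]
  JekV CGGA/2: at [8, 19, 43, 48] ⇒ [10, 21, 45, 50]
  CdoX CGTGAG/2: at [74, 117] ⇒ [76, 119]
  QalIV TGCAGA/4: at [28, 104] ⇒ [32, 108]

All cut coordinates (distinct, sorted): [5, 10, 21, 32, 40, 45, 50, 63, 76, 91, 97, 108, 119]

Fragments:
  5→10: 5 bp
  10→21: 11 bp
  21→32: 11 bp
  32→40: 8 bp
  40→45: 5 bp
  45→50: 5 bp
  50→63: 13 bp
  63→76: 13 bp
  76→91: 15 bp
  91→97: 6 bp
  97→108: 11 bp
  108→119: 11 bp
  119→5 (wrap): 121-119+5 = 7 bp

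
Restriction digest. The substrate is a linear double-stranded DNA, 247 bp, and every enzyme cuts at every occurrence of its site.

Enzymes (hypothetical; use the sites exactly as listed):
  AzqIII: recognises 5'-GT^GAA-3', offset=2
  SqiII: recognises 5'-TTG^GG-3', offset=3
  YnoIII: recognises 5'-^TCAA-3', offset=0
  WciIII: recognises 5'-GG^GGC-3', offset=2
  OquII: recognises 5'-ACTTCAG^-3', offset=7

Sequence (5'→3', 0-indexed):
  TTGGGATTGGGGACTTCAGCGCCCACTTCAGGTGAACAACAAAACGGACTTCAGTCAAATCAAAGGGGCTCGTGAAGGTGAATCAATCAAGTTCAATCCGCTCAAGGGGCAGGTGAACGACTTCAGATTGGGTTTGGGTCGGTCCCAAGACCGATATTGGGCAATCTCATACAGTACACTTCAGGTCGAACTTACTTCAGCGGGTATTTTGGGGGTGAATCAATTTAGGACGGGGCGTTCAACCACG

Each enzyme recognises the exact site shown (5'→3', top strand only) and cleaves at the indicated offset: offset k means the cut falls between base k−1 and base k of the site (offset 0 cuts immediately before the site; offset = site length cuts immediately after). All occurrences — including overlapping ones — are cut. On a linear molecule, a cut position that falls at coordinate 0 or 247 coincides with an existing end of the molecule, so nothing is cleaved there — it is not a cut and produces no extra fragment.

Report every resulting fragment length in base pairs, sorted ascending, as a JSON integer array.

Scan for sites:
  AzqIII (GTGAA, off=2): starts [31, 71, 77, 112, 214] → cuts [33, 73, 79, 114, 216]
  SqiII (TTGGG, off=3): starts [0, 6, 127, 133, 156, 208] → cuts [3, 9, 130, 136, 159, 211]
  YnoIII (TCAA, off=0): starts [54, 59, 82, 86, 92, 101, 219, 238] → cuts [54, 59, 82, 86, 92, 101, 219, 238]
  WciIII (GGGGC, off=2): starts [64, 105, 231] → cuts [66, 107, 233]
  OquII (ACTTCAG, off=7): starts [12, 24, 47, 119, 177, 193] → cuts [19, 31, 54, 126, 184, 200]

All cut coordinates (distinct, sorted): [3, 9, 19, 31, 33, 54, 59, 66, 73, 79, 82, 86, 92, 101, 107, 114, 126, 130, 136, 159, 184, 200, 211, 216, 219, 233, 238]

Fragment lengths:
  [0,3): 3 bp
  [3,9): 6 bp
  [9,19): 10 bp
  [19,31): 12 bp
  [31,33): 2 bp
  [33,54): 21 bp
  [54,59): 5 bp
  [59,66): 7 bp
  [66,73): 7 bp
  [73,79): 6 bp
  [79,82): 3 bp
  [82,86): 4 bp
  [86,92): 6 bp
  [92,101): 9 bp
  [101,107): 6 bp
  [107,114): 7 bp
  [114,126): 12 bp
  [126,130): 4 bp
  [130,136): 6 bp
  [136,159): 23 bp
  [159,184): 25 bp
  [184,200): 16 bp
  [200,211): 11 bp
  [211,216): 5 bp
  [216,219): 3 bp
  [219,233): 14 bp
  [233,238): 5 bp
  [238,247): 9 bp

[2,3,3,3,4,4,5,5,5,6,6,6,6,6,7,7,7,9,9,10,11,12,12,14,16,21,23,25]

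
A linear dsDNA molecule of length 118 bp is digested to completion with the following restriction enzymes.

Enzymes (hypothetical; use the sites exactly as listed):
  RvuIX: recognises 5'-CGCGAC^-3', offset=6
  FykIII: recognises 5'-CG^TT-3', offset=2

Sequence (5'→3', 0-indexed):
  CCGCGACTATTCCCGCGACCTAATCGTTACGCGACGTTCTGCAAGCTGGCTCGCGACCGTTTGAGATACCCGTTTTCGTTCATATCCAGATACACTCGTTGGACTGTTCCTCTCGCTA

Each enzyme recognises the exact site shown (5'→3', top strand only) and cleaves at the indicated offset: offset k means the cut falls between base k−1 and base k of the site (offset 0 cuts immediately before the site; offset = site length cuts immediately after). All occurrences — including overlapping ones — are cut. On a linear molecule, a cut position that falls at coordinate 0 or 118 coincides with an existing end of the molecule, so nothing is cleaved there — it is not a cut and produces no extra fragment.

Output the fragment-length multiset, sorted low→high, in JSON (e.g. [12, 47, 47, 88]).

[1,2,6,7,7,9,12,13,20,20,21]

Site scan:
  RvuIX (CGCGAC, off=6): starts [1, 13, 29, 51] → cuts [7, 19, 35, 57]
  FykIII (CGTT, off=2): starts [24, 34, 57, 70, 76, 96] → cuts [26, 36, 59, 72, 78, 98]

Pooled cuts: [7, 19, 26, 35, 36, 57, 59, 72, 78, 98]

Fragment lengths:
  [0,7): 7 bp
  [7,19): 12 bp
  [19,26): 7 bp
  [26,35): 9 bp
  [35,36): 1 bp
  [36,57): 21 bp
  [57,59): 2 bp
  [59,72): 13 bp
  [72,78): 6 bp
  [78,98): 20 bp
  [98,118): 20 bp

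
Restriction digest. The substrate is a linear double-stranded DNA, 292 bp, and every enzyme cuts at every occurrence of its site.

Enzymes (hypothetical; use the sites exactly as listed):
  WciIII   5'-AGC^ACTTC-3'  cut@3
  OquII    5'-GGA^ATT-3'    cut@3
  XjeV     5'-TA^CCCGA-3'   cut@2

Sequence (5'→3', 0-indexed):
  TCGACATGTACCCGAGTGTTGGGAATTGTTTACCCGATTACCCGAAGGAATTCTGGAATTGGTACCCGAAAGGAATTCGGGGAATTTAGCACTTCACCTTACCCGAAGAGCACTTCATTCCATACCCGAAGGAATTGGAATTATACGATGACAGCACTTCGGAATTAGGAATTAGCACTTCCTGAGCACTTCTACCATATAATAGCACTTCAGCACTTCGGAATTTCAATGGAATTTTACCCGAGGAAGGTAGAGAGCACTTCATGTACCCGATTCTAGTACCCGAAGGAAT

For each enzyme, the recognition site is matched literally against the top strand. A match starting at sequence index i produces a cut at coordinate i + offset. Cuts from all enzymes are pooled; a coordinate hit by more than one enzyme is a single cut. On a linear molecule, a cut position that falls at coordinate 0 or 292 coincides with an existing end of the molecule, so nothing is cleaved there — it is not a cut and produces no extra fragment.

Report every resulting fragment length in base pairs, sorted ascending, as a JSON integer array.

Scan for sites:
  WciIII AGCACTTC/3: at [87, 108, 152, 173, 184, 203, 211, 255] ⇒ [90, 111, 155, 176, 187, 206, 214, 258]
  OquII GGAATT/3: at [21, 46, 54, 71, 80, 130, 136, 160, 167, 219, 230] ⇒ [24, 49, 57, 74, 83, 133, 139, 163, 170, 222, 233]
  XjeV TACCCGA/2: at [8, 30, 38, 62, 99, 122, 237, 266, 279] ⇒ [10, 32, 40, 64, 101, 124, 239, 268, 281]

Pooled cuts: [10, 24, 32, 40, 49, 57, 64, 74, 83, 90, 101, 111, 124, 133, 139, 155, 163, 170, 176, 187, 206, 214, 222, 233, 239, 258, 268, 281]

Fragment lengths:
  [0,10): 10 bp
  [10,24): 14 bp
  [24,32): 8 bp
  [32,40): 8 bp
  [40,49): 9 bp
  [49,57): 8 bp
  [57,64): 7 bp
  [64,74): 10 bp
  [74,83): 9 bp
  [83,90): 7 bp
  [90,101): 11 bp
  [101,111): 10 bp
  [111,124): 13 bp
  [124,133): 9 bp
  [133,139): 6 bp
  [139,155): 16 bp
  [155,163): 8 bp
  [163,170): 7 bp
  [170,176): 6 bp
  [176,187): 11 bp
  [187,206): 19 bp
  [206,214): 8 bp
  [214,222): 8 bp
  [222,233): 11 bp
  [233,239): 6 bp
  [239,258): 19 bp
  [258,268): 10 bp
  [268,281): 13 bp
  [281,292): 11 bp

[6,6,6,7,7,7,8,8,8,8,8,8,9,9,9,10,10,10,10,11,11,11,11,13,13,14,16,19,19]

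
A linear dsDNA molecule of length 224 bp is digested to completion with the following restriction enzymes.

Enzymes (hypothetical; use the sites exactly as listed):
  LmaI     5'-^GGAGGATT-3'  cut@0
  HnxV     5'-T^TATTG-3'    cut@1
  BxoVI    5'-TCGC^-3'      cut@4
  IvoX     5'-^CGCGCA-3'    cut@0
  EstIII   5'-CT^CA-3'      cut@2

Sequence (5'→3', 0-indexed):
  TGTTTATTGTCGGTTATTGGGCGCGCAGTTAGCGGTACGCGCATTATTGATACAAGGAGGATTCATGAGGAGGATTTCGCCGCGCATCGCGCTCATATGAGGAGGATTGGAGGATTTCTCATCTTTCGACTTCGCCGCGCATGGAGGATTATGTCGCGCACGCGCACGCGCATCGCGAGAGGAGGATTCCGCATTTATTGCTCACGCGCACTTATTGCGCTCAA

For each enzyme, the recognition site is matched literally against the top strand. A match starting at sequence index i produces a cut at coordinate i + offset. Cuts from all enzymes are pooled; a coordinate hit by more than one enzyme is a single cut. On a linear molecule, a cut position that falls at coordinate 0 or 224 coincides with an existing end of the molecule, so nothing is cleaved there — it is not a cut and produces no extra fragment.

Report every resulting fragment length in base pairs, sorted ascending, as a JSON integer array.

[2,3,3,3,3,4,4,6,7,7,7,7,7,8,8,9,10,10,10,11,11,12,12,13,15,16,16]

Scan for sites:
  LmaI GGAGGATT/0: at [55, 68, 100, 108, 142, 180] ⇒ [55, 68, 100, 108, 142, 180]
  HnxV TTATTG/1: at [3, 13, 43, 194, 211] ⇒ [4, 14, 44, 195, 212]
  BxoVI TCGC/4: at [76, 86, 131, 153, 172] ⇒ [80, 90, 135, 157, 176]
  IvoX CGCGCA/0: at [21, 37, 80, 135, 154, 160, 166, 204] ⇒ [21, 37, 80, 135, 154, 160, 166, 204]
  EstIII CTCA/2: at [91, 117, 200, 219] ⇒ [93, 119, 202, 221]

All cut coordinates (distinct, sorted): [4, 14, 21, 37, 44, 55, 68, 80, 90, 93, 100, 108, 119, 135, 142, 154, 157, 160, 166, 176, 180, 195, 202, 204, 212, 221]

Fragment lengths:
  [0,4): 4 bp
  [4,14): 10 bp
  [14,21): 7 bp
  [21,37): 16 bp
  [37,44): 7 bp
  [44,55): 11 bp
  [55,68): 13 bp
  [68,80): 12 bp
  [80,90): 10 bp
  [90,93): 3 bp
  [93,100): 7 bp
  [100,108): 8 bp
  [108,119): 11 bp
  [119,135): 16 bp
  [135,142): 7 bp
  [142,154): 12 bp
  [154,157): 3 bp
  [157,160): 3 bp
  [160,166): 6 bp
  [166,176): 10 bp
  [176,180): 4 bp
  [180,195): 15 bp
  [195,202): 7 bp
  [202,204): 2 bp
  [204,212): 8 bp
  [212,221): 9 bp
  [221,224): 3 bp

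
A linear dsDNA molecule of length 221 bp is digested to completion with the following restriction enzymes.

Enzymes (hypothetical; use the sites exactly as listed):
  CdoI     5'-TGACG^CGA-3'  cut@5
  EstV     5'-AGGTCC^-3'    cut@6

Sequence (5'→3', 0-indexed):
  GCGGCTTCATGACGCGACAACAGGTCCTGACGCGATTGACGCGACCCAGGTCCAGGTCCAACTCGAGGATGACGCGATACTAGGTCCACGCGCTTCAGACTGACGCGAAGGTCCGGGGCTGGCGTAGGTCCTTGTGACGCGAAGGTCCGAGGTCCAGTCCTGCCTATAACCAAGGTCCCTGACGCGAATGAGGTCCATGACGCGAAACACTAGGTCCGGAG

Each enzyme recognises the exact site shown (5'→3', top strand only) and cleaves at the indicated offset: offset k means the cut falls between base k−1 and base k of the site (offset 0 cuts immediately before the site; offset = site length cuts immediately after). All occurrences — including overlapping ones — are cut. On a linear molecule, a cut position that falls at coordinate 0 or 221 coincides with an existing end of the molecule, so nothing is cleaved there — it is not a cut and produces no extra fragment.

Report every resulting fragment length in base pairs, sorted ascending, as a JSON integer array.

Site scan:
  CdoI TGACGCGA/5: at [9, 27, 36, 69, 100, 134, 179, 197] ⇒ [14, 32, 41, 74, 105, 139, 184, 202]
  EstV AGGTCC/6: at [21, 47, 53, 81, 108, 125, 142, 149, 172, 190, 211] ⇒ [27, 53, 59, 87, 114, 131, 148, 155, 178, 196, 217]

All cut coordinates (distinct, sorted): [14, 27, 32, 41, 53, 59, 74, 87, 105, 114, 131, 139, 148, 155, 178, 184, 196, 202, 217]

Fragments:
  [0,14): 14 bp
  [14,27): 13 bp
  [27,32): 5 bp
  [32,41): 9 bp
  [41,53): 12 bp
  [53,59): 6 bp
  [59,74): 15 bp
  [74,87): 13 bp
  [87,105): 18 bp
  [105,114): 9 bp
  [114,131): 17 bp
  [131,139): 8 bp
  [139,148): 9 bp
  [148,155): 7 bp
  [155,178): 23 bp
  [178,184): 6 bp
  [184,196): 12 bp
  [196,202): 6 bp
  [202,217): 15 bp
  [217,221): 4 bp

[4,5,6,6,6,7,8,9,9,9,12,12,13,13,14,15,15,17,18,23]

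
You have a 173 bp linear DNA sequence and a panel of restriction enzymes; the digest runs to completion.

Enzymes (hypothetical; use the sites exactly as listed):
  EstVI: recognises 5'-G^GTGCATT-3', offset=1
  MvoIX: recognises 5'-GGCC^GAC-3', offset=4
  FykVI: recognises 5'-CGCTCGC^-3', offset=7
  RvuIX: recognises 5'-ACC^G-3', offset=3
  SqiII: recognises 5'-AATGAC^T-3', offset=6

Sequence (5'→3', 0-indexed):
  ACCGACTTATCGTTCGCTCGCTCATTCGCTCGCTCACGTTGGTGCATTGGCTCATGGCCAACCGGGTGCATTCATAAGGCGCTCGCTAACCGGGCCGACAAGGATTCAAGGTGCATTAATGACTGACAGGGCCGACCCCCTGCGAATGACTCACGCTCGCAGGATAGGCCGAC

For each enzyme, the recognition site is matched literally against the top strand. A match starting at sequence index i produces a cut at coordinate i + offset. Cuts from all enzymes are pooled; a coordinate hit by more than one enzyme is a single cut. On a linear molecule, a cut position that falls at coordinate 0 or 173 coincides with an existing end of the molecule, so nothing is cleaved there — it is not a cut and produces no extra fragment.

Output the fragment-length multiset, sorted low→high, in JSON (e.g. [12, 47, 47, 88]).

[2,3,3,5,5,8,10,10,10,12,13,14,17,18,21,22]

Scan for sites:
  EstVI (GGTGCATT, off=1): starts [40, 64, 109] → cuts [41, 65, 110]
  MvoIX (GGCCGAC, off=4): starts [92, 129, 166] → cuts [96, 133, 170]
  FykVI (CGCTCGC, off=7): starts [14, 26, 79, 153] → cuts [21, 33, 86, 160]
  RvuIX (ACCG, off=3): starts [0, 60, 88] → cuts [3, 63, 91]
  SqiII (AATGACT, off=6): starts [117, 144] → cuts [123, 150]

All cut coordinates (distinct, sorted): [3, 21, 33, 41, 63, 65, 86, 91, 96, 110, 123, 133, 150, 160, 170]

Fragment lengths:
  [0,3): 3 bp
  [3,21): 18 bp
  [21,33): 12 bp
  [33,41): 8 bp
  [41,63): 22 bp
  [63,65): 2 bp
  [65,86): 21 bp
  [86,91): 5 bp
  [91,96): 5 bp
  [96,110): 14 bp
  [110,123): 13 bp
  [123,133): 10 bp
  [133,150): 17 bp
  [150,160): 10 bp
  [160,170): 10 bp
  [170,173): 3 bp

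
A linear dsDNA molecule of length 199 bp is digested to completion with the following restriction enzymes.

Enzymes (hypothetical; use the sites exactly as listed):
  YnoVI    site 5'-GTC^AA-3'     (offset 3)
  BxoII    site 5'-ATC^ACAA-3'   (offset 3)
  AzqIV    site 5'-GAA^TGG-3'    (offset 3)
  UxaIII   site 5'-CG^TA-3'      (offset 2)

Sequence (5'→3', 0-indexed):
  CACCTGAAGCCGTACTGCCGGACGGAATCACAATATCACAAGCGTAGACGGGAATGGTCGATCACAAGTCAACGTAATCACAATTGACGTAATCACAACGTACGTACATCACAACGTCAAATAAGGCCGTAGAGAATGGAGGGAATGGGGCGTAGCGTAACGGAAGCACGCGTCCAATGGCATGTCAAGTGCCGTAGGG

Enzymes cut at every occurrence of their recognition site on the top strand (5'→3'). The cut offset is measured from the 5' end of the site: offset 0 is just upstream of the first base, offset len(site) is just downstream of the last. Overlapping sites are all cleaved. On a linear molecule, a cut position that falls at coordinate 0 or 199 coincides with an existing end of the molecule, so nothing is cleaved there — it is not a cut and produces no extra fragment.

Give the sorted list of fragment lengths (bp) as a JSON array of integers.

[4,4,5,5,5,5,6,6,7,7,7,7,8,8,8,9,9,10,10,11,12,17,29]

Scan for sites:
  YnoVI (GTCAA, off=3): starts [67, 115, 183] → cuts [70, 118, 186]
  BxoII (ATCACAA, off=3): starts [26, 34, 60, 76, 91, 107] → cuts [29, 37, 63, 79, 94, 110]
  AzqIV (GAATGG, off=3): starts [51, 133, 142] → cuts [54, 136, 145]
  UxaIII (CGTA, off=2): starts [10, 42, 72, 87, 98, 102, 127, 150, 155, 192] → cuts [12, 44, 74, 89, 100, 104, 129, 152, 157, 194]

All cut coordinates (distinct, sorted): [12, 29, 37, 44, 54, 63, 70, 74, 79, 89, 94, 100, 104, 110, 118, 129, 136, 145, 152, 157, 186, 194]

Fragment lengths:
  [0,12): 12 bp
  [12,29): 17 bp
  [29,37): 8 bp
  [37,44): 7 bp
  [44,54): 10 bp
  [54,63): 9 bp
  [63,70): 7 bp
  [70,74): 4 bp
  [74,79): 5 bp
  [79,89): 10 bp
  [89,94): 5 bp
  [94,100): 6 bp
  [100,104): 4 bp
  [104,110): 6 bp
  [110,118): 8 bp
  [118,129): 11 bp
  [129,136): 7 bp
  [136,145): 9 bp
  [145,152): 7 bp
  [152,157): 5 bp
  [157,186): 29 bp
  [186,194): 8 bp
  [194,199): 5 bp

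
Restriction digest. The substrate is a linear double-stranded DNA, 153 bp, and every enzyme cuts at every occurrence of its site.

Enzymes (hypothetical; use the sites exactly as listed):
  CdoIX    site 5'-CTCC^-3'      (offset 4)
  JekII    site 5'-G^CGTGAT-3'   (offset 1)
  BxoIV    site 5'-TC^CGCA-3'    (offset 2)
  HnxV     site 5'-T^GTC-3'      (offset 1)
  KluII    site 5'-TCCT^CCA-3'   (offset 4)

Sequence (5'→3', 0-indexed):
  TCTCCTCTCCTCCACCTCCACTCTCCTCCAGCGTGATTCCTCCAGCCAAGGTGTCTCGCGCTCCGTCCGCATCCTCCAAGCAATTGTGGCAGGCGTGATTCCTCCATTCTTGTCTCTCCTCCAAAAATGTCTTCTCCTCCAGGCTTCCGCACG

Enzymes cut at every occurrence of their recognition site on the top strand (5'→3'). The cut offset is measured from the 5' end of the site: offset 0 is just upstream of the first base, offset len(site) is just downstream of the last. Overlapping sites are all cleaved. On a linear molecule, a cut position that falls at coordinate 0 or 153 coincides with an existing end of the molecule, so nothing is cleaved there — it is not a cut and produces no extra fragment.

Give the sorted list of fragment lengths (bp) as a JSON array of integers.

Scan for sites:
  CdoIX (CTCC, off=4): starts [1, 6, 9, 15, 22, 25, 39, 60, 73, 101, 115, 118, 133, 136] → cuts [5, 10, 13, 19, 26, 29, 43, 64, 77, 105, 119, 122, 137, 140]
  JekII (GCGTGAT, off=1): starts [30, 92] → cuts [31, 93]
  BxoIV (TCCGCA, off=2): starts [65, 145] → cuts [67, 147]
  HnxV (TGTC, off=1): starts [51, 110, 127] → cuts [52, 111, 128]
  KluII (TCCTCCA, off=4): starts [7, 23, 37, 71, 99, 116, 134] → cuts [11, 27, 41, 75, 103, 120, 138]

Pooled cuts: [5, 10, 11, 13, 19, 26, 27, 29, 31, 41, 43, 52, 64, 67, 75, 77, 93, 103, 105, 111, 119, 120, 122, 128, 137, 138, 140, 147]

Fragments:
  [0,5): 5 bp
  [5,10): 5 bp
  [10,11): 1 bp
  [11,13): 2 bp
  [13,19): 6 bp
  [19,26): 7 bp
  [26,27): 1 bp
  [27,29): 2 bp
  [29,31): 2 bp
  [31,41): 10 bp
  [41,43): 2 bp
  [43,52): 9 bp
  [52,64): 12 bp
  [64,67): 3 bp
  [67,75): 8 bp
  [75,77): 2 bp
  [77,93): 16 bp
  [93,103): 10 bp
  [103,105): 2 bp
  [105,111): 6 bp
  [111,119): 8 bp
  [119,120): 1 bp
  [120,122): 2 bp
  [122,128): 6 bp
  [128,137): 9 bp
  [137,138): 1 bp
  [138,140): 2 bp
  [140,147): 7 bp
  [147,153): 6 bp

[1,1,1,1,2,2,2,2,2,2,2,2,3,5,5,6,6,6,6,7,7,8,8,9,9,10,10,12,16]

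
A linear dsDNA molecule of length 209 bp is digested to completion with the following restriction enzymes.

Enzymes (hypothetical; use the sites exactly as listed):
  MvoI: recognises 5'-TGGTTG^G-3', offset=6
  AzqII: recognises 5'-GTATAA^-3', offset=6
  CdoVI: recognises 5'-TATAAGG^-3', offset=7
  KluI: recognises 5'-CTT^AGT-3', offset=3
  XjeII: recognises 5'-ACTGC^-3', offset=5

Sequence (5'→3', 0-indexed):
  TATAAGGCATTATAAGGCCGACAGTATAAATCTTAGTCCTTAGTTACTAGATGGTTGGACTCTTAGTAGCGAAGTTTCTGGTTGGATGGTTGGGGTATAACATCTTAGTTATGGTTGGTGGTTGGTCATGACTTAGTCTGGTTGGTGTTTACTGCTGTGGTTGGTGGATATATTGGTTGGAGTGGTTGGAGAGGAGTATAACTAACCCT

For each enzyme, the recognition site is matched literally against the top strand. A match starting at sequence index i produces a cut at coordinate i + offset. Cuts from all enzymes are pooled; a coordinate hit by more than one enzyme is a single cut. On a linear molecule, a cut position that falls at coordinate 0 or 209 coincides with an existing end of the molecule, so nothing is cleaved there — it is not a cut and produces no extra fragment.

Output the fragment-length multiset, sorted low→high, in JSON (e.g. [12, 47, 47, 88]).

[5,6,7,7,7,7,8,8,8,8,9,10,10,10,11,11,12,13,16,16,20]

Scan for sites:
  MvoI (TGGTTGG, off=6): starts [51, 78, 86, 111, 118, 138, 157, 173, 182] → cuts [57, 84, 92, 117, 124, 144, 163, 179, 188]
  AzqII (GTATAA, off=6): starts [23, 94, 195] → cuts [29, 100, 201]
  CdoVI (TATAAGG, off=7): starts [0, 10] → cuts [7, 17]
  KluI (CTTAGT, off=3): starts [31, 38, 61, 103, 131] → cuts [34, 41, 64, 106, 134]
  XjeII (ACTGC, off=5): starts [150] → cuts [155]

Pooled cuts: [7, 17, 29, 34, 41, 57, 64, 84, 92, 100, 106, 117, 124, 134, 144, 155, 163, 179, 188, 201]

Fragment lengths:
  [0,7): 7 bp
  [7,17): 10 bp
  [17,29): 12 bp
  [29,34): 5 bp
  [34,41): 7 bp
  [41,57): 16 bp
  [57,64): 7 bp
  [64,84): 20 bp
  [84,92): 8 bp
  [92,100): 8 bp
  [100,106): 6 bp
  [106,117): 11 bp
  [117,124): 7 bp
  [124,134): 10 bp
  [134,144): 10 bp
  [144,155): 11 bp
  [155,163): 8 bp
  [163,179): 16 bp
  [179,188): 9 bp
  [188,201): 13 bp
  [201,209): 8 bp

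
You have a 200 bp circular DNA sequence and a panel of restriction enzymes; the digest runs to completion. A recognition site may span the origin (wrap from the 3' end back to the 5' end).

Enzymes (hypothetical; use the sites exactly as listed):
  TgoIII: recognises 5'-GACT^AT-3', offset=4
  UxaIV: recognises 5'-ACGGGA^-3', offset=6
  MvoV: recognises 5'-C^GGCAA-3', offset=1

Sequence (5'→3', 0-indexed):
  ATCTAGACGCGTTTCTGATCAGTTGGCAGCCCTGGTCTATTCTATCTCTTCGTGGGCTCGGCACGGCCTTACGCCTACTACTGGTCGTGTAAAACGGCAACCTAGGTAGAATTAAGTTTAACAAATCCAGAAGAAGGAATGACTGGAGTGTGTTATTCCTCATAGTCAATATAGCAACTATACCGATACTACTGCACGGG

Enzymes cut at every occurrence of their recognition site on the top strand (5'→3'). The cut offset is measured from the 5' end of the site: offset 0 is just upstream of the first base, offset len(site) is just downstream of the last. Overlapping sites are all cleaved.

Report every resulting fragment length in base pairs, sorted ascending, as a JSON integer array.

Site scan:
  TgoIII (GACTAT, off=4): no sites
  UxaIV ACGGGA/6: at [195] ⇒ [1]
  MvoV CGGCAA/1: at [94] ⇒ [95]

All cut coordinates (distinct, sorted): [1, 95]

Fragments:
  1→95: 94 bp
  95→1 (wrap): 200-95+1 = 106 bp

[94,106]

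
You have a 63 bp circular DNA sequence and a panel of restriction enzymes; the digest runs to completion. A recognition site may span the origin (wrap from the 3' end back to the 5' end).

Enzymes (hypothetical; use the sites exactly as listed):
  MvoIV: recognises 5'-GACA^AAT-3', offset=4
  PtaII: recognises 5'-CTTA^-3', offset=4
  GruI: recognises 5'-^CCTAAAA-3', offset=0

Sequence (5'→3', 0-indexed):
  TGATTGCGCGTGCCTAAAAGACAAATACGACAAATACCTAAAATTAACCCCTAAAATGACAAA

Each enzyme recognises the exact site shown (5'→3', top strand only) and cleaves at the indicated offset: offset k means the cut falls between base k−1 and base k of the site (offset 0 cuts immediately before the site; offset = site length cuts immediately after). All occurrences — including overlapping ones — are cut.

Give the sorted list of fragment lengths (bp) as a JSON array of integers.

Site scan:
  MvoIV (GACAAAT, off=4): starts [19, 28, 57] → cuts [23, 32, 61]
  PtaII (CTTA, off=4): no sites
  GruI (CCTAAAA, off=0): starts [12, 36, 49] → cuts [12, 36, 49]

Pooled cuts: [12, 23, 32, 36, 49, 61]

Fragment lengths:
  12→23: 11 bp
  23→32: 9 bp
  32→36: 4 bp
  36→49: 13 bp
  49→61: 12 bp
  61→12 (wrap): 63-61+12 = 14 bp

[4,9,11,12,13,14]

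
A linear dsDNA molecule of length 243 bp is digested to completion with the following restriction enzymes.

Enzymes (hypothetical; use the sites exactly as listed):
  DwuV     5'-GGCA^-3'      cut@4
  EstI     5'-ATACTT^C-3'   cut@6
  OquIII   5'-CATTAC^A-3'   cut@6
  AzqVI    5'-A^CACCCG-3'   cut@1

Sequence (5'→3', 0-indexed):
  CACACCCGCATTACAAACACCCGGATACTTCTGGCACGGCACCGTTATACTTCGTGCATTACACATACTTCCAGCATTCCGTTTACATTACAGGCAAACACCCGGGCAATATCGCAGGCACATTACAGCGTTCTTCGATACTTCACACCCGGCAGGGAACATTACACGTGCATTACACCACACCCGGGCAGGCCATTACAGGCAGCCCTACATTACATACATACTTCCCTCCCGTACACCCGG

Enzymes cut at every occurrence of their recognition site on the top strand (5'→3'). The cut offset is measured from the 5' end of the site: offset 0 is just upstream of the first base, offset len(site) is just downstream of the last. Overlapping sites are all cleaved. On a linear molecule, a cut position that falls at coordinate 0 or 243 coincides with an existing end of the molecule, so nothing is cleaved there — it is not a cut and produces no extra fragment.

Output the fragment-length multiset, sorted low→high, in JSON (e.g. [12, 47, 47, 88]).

[2,2,2,3,4,5,5,5,6,6,7,8,9,9,10,10,10,10,10,11,11,11,12,12,12,13,17,21]

Scan for sites:
  DwuV (GGCA, off=4): starts [32, 37, 92, 104, 116, 150, 186, 200] → cuts [36, 41, 96, 108, 120, 154, 190, 204]
  EstI (ATACTTC, off=6): starts [24, 46, 64, 137, 220] → cuts [30, 52, 70, 143, 226]
  OquIII (CATTACA, off=6): starts [8, 56, 85, 120, 159, 170, 193, 210] → cuts [14, 62, 91, 126, 165, 176, 199, 216]
  AzqVI (ACACCCG, off=1): starts [1, 16, 97, 144, 179, 235] → cuts [2, 17, 98, 145, 180, 236]

Pooled cuts: [2, 14, 17, 30, 36, 41, 52, 62, 70, 91, 96, 98, 108, 120, 126, 143, 145, 154, 165, 176, 180, 190, 199, 204, 216, 226, 236]

Fragment lengths:
  [0,2): 2 bp
  [2,14): 12 bp
  [14,17): 3 bp
  [17,30): 13 bp
  [30,36): 6 bp
  [36,41): 5 bp
  [41,52): 11 bp
  [52,62): 10 bp
  [62,70): 8 bp
  [70,91): 21 bp
  [91,96): 5 bp
  [96,98): 2 bp
  [98,108): 10 bp
  [108,120): 12 bp
  [120,126): 6 bp
  [126,143): 17 bp
  [143,145): 2 bp
  [145,154): 9 bp
  [154,165): 11 bp
  [165,176): 11 bp
  [176,180): 4 bp
  [180,190): 10 bp
  [190,199): 9 bp
  [199,204): 5 bp
  [204,216): 12 bp
  [216,226): 10 bp
  [226,236): 10 bp
  [236,243): 7 bp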